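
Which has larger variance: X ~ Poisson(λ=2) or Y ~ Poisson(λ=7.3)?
Y has larger variance (7.3000 > 2.0000)

Compute the variance for each distribution:

X ~ Poisson(λ=2):
Var(X) = 2.0000

Y ~ Poisson(λ=7.3):
Var(Y) = 7.3000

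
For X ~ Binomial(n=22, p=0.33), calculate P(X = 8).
0.165195

We have X ~ Binomial(n=22, p=0.33).

For a Binomial distribution, the PMF gives us the probability of each outcome.

Using the PMF formula:
P(X = 8) = 0.165195

Rounded to 4 decimal places: 0.1652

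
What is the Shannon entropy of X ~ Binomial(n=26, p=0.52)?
2.3539 nats

We have X ~ Binomial(n=26, p=0.52).

The Shannon entropy measures the uncertainty or information content of the distribution.

For a Binomial distribution with n=26, p=0.52:
H(X) = 2.3539 nats

(In bits, this would be 3.3959 bits.)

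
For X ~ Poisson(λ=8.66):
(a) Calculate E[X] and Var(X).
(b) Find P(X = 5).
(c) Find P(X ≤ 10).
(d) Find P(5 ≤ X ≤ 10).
(a) E[X] = 8.6600, Var(X) = 8.6600
(b) P(X = 5) = 0.070375
(c) P(X ≤ 10) = 0.745459
(d) P(5 ≤ X ≤ 10) = 0.677882

We have X ~ Poisson(λ=8.66).

(a) Moments:
E[X] = 8.6600
Var(X) = 8.6600
σ = √Var(X) = 2.9428

(b) Point probability using PMF:
P(X = 5) = 0.070375

(c) Cumulative probability using CDF:
P(X ≤ 10) = F(10) = 0.745459

(d) Range probability:
P(5 ≤ X ≤ 10) = P(X ≤ 10) - P(X ≤ 4)
                   = F(10) - F(4)
                   = 0.745459 - 0.067576
                   = 0.677882

This means approximately 67.8% of outcomes fall in the interval [5, 10].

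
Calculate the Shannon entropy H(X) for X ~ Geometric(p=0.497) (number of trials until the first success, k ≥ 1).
1.3946 nats

We have X ~ Geometric(p=0.497) (number of trials until the first success, k ≥ 1).

The Shannon entropy measures the uncertainty or information content of the distribution.

For a Geometric distribution with p=0.497 (number of trials until the first success, k ≥ 1):
H(X) = 1.3946 nats

(In bits, this would be 2.0120 bits.)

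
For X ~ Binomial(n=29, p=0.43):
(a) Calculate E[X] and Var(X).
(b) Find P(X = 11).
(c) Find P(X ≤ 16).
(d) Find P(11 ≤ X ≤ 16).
(a) E[X] = 12.4700, Var(X) = 7.1079
(b) P(X = 11) = 0.129701
(c) P(X ≤ 16) = 0.933962
(d) P(11 ≤ X ≤ 16) = 0.702409

We have X ~ Binomial(n=29, p=0.43).

(a) Moments:
E[X] = 12.4700
Var(X) = 7.1079
σ = √Var(X) = 2.6661

(b) Point probability using PMF:
P(X = 11) = 0.129701

(c) Cumulative probability using CDF:
P(X ≤ 16) = F(16) = 0.933962

(d) Range probability:
P(11 ≤ X ≤ 16) = P(X ≤ 16) - P(X ≤ 10)
                   = F(16) - F(10)
                   = 0.933962 - 0.231552
                   = 0.702409

This means approximately 70.2% of outcomes fall in the interval [11, 16].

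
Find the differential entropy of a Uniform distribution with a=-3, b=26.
3.3673 nats

We have X ~ Uniform(a=-3, b=26).

The differential entropy measures the uncertainty or information content of the distribution.

For a Uniform distribution with a=-3, b=26:
h(X) = 3.3673 nats

(In bits, this would be 4.8580 bits.)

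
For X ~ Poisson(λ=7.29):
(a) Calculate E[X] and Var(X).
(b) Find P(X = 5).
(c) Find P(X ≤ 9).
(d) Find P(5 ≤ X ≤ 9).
(a) E[X] = 7.2900, Var(X) = 7.2900
(b) P(X = 5) = 0.117071
(c) P(X ≤ 9) = 0.799915
(d) P(5 ≤ X ≤ 9) = 0.651774

We have X ~ Poisson(λ=7.29).

(a) Moments:
E[X] = 7.2900
Var(X) = 7.2900
σ = √Var(X) = 2.7000

(b) Point probability using PMF:
P(X = 5) = 0.117071

(c) Cumulative probability using CDF:
P(X ≤ 9) = F(9) = 0.799915

(d) Range probability:
P(5 ≤ X ≤ 9) = P(X ≤ 9) - P(X ≤ 4)
                   = F(9) - F(4)
                   = 0.799915 - 0.148141
                   = 0.651774

This means approximately 65.2% of outcomes fall in the interval [5, 9].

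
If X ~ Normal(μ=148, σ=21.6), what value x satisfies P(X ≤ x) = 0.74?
161.8963

We have X ~ Normal(μ=148, σ=21.6).

We want to find x such that P(X ≤ x) = 0.74.

This is the 74th percentile, which means 74% of values fall below this point.

Using the inverse CDF (quantile function):
x = F⁻¹(0.74) = 161.8963

Verification: P(X ≤ 161.8963) = 0.74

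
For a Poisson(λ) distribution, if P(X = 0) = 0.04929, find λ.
λ = 3.0100

For a Poisson(λ) distribution, the PMF at 0 is:
P(X = 0) = λ^0 e^(-λ) / 0! = e^(-λ)

Given P(X = 0) = 0.04929:
e^(-λ) = 0.04929
-λ = ln(0.04929)
λ = -ln(0.04929) = 3.0100

Verification: e^(-3.0100) = 0.04929 ✓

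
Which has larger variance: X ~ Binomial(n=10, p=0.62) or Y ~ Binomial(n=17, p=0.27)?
Y has larger variance (3.3507 > 2.3560)

Compute the variance for each distribution:

X ~ Binomial(n=10, p=0.62):
Var(X) = 2.3560

Y ~ Binomial(n=17, p=0.27):
Var(Y) = 3.3507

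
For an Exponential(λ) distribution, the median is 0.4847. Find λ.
λ = 1.4301

For X ~ Exponential(λ), the CDF is F(x) = 1 - e^(-λx).
The median m satisfies F(m) = 0.5:
1 - e^(-λm) = 0.5
e^(-λm) = 0.5
λm = ln(2)
m = ln(2) / λ

Given m = 0.4847:
λ = ln(2) / 0.4847 = 0.693147 / 0.4847 = 1.4301

Verification: ln(2) / 1.4301 = 0.4847 ✓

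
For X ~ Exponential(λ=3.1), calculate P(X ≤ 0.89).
0.936645

We have X ~ Exponential(λ=3.1).

The CDF gives us P(X ≤ k).

Using the CDF:
P(X ≤ 0.89) = 0.936645

This means there's approximately a 93.7% chance that X is at most 0.89.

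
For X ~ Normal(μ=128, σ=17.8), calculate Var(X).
316.8400

We have X ~ Normal(μ=128, σ=17.8).

For a Normal distribution with μ=128, σ=17.8:
Var(X) = 316.8400

The variance measures the spread of the distribution around the mean.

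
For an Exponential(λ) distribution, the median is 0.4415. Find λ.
λ = 1.5700

For X ~ Exponential(λ), the CDF is F(x) = 1 - e^(-λx).
The median m satisfies F(m) = 0.5:
1 - e^(-λm) = 0.5
e^(-λm) = 0.5
λm = ln(2)
m = ln(2) / λ

Given m = 0.4415:
λ = ln(2) / 0.4415 = 0.693147 / 0.4415 = 1.5700

Verification: ln(2) / 1.5700 = 0.4415 ✓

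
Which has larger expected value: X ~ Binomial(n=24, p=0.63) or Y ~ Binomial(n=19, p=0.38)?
X has larger mean (15.1200 > 7.2200)

Compute the expected value for each distribution:

X ~ Binomial(n=24, p=0.63):
E[X] = 15.1200

Y ~ Binomial(n=19, p=0.38):
E[Y] = 7.2200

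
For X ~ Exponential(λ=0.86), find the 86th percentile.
2.2862

We have X ~ Exponential(λ=0.86).

We want to find x such that P(X ≤ x) = 0.86.

This is the 86th percentile, which means 86% of values fall below this point.

Using the inverse CDF (quantile function):
x = F⁻¹(0.86) = 2.2862

Verification: P(X ≤ 2.2862) = 0.86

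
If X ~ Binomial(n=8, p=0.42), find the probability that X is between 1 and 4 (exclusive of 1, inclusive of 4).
0.706841

We have X ~ Binomial(n=8, p=0.42).

To find P(1 < X ≤ 4), we use:
P(1 < X ≤ 4) = P(X ≤ 4) - P(X ≤ 1)
                 = F(4) - F(1)
                 = 0.793836 - 0.086995
                 = 0.706841

So there's approximately a 70.7% chance that X falls in this range.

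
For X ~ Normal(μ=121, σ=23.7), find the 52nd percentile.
122.1886

We have X ~ Normal(μ=121, σ=23.7).

We want to find x such that P(X ≤ x) = 0.52.

This is the 52nd percentile, which means 52% of values fall below this point.

Using the inverse CDF (quantile function):
x = F⁻¹(0.52) = 122.1886

Verification: P(X ≤ 122.1886) = 0.52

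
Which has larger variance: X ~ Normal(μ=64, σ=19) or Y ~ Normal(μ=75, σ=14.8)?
X has larger variance (361.0000 > 219.0400)

Compute the variance for each distribution:

X ~ Normal(μ=64, σ=19):
Var(X) = 361.0000

Y ~ Normal(μ=75, σ=14.8):
Var(Y) = 219.0400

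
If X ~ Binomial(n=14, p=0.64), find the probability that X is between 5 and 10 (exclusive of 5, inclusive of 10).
0.772408

We have X ~ Binomial(n=14, p=0.64).

To find P(5 < X ≤ 10), we use:
P(5 < X ≤ 10) = P(X ≤ 10) - P(X ≤ 5)
                 = F(10) - F(5)
                 = 0.801829 - 0.029420
                 = 0.772408

So there's approximately a 77.2% chance that X falls in this range.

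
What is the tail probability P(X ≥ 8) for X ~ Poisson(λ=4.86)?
0.119164

We have X ~ Poisson(λ=4.86).

For discrete distributions, P(X ≥ 8) = 1 - P(X ≤ 7).

P(X ≤ 7) = 0.880836
P(X ≥ 8) = 1 - 0.880836 = 0.119164

So there's approximately a 11.9% chance that X is at least 8.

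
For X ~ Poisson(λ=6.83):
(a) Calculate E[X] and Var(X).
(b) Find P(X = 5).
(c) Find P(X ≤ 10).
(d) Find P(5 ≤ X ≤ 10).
(a) E[X] = 6.8300, Var(X) = 6.8300
(b) P(X = 5) = 0.133872
(c) P(X ≤ 10) = 0.913106
(d) P(5 ≤ X ≤ 10) = 0.724033

We have X ~ Poisson(λ=6.83).

(a) Moments:
E[X] = 6.8300
Var(X) = 6.8300
σ = √Var(X) = 2.6134

(b) Point probability using PMF:
P(X = 5) = 0.133872

(c) Cumulative probability using CDF:
P(X ≤ 10) = F(10) = 0.913106

(d) Range probability:
P(5 ≤ X ≤ 10) = P(X ≤ 10) - P(X ≤ 4)
                   = F(10) - F(4)
                   = 0.913106 - 0.189072
                   = 0.724033

This means approximately 72.4% of outcomes fall in the interval [5, 10].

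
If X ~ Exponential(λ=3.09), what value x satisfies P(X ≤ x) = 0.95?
0.9695

We have X ~ Exponential(λ=3.09).

We want to find x such that P(X ≤ x) = 0.95.

This is the 95th percentile, which means 95% of values fall below this point.

Using the inverse CDF (quantile function):
x = F⁻¹(0.95) = 0.9695

Verification: P(X ≤ 0.9695) = 0.95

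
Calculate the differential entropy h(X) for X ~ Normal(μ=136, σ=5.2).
3.0676 nats

We have X ~ Normal(μ=136, σ=5.2).

The differential entropy measures the uncertainty or information content of the distribution.

For a Normal distribution with μ=136, σ=5.2:
h(X) = 3.0676 nats

(In bits, this would be 4.4256 bits.)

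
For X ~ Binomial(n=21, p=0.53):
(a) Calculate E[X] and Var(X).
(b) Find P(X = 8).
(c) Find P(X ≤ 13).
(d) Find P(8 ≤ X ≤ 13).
(a) E[X] = 11.1300, Var(X) = 5.2311
(b) P(X = 8) = 0.069187
(c) P(X ≤ 13) = 0.850034
(d) P(8 ≤ X ≤ 13) = 0.794097

We have X ~ Binomial(n=21, p=0.53).

(a) Moments:
E[X] = 11.1300
Var(X) = 5.2311
σ = √Var(X) = 2.2872

(b) Point probability using PMF:
P(X = 8) = 0.069187

(c) Cumulative probability using CDF:
P(X ≤ 13) = F(13) = 0.850034

(d) Range probability:
P(8 ≤ X ≤ 13) = P(X ≤ 13) - P(X ≤ 7)
                   = F(13) - F(7)
                   = 0.850034 - 0.055938
                   = 0.794097

This means approximately 79.4% of outcomes fall in the interval [8, 13].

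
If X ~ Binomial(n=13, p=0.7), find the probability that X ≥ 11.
0.202478

We have X ~ Binomial(n=13, p=0.7).

For discrete distributions, P(X ≥ 11) = 1 - P(X ≤ 10).

P(X ≤ 10) = 0.797522
P(X ≥ 11) = 1 - 0.797522 = 0.202478

So there's approximately a 20.2% chance that X is at least 11.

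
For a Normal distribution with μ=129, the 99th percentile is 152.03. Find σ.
σ = 9.8996

For X ~ Normal(μ, σ), the p-th percentile satisfies x = μ + z_p × σ,
where z_p = Φ⁻¹(p) is the standard normal quantile.

Step 1: z_{0.99} = Φ⁻¹(0.99) = 2.3263

Step 2: Solve for σ:
152.03 = 129 + 2.3263 × σ
σ = (152.03 - 129) / 2.3263
σ = 23.03 / 2.3263
σ = 9.8996

Verification: μ + z × σ = 129 + 2.3263 × 9.8996 = 152.03 ✓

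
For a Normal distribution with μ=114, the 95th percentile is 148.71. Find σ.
σ = 21.1022

For X ~ Normal(μ, σ), the p-th percentile satisfies x = μ + z_p × σ,
where z_p = Φ⁻¹(p) is the standard normal quantile.

Step 1: z_{0.95} = Φ⁻¹(0.95) = 1.6449

Step 2: Solve for σ:
148.71 = 114 + 1.6449 × σ
σ = (148.71 - 114) / 1.6449
σ = 34.71 / 1.6449
σ = 21.1022

Verification: μ + z × σ = 114 + 1.6449 × 21.1022 = 148.71 ✓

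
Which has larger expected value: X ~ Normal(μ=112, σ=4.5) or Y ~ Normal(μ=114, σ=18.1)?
Y has larger mean (114.0000 > 112.0000)

Compute the expected value for each distribution:

X ~ Normal(μ=112, σ=4.5):
E[X] = 112.0000

Y ~ Normal(μ=114, σ=18.1):
E[Y] = 114.0000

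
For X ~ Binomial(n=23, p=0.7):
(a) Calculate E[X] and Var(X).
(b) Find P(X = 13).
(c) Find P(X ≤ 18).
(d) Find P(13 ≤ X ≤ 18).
(a) E[X] = 16.1000, Var(X) = 4.8300
(b) P(X = 13) = 0.065454
(c) P(X ≤ 18) = 0.864397
(d) P(13 ≤ X ≤ 18) = 0.809797

We have X ~ Binomial(n=23, p=0.7).

(a) Moments:
E[X] = 16.1000
Var(X) = 4.8300
σ = √Var(X) = 2.1977

(b) Point probability using PMF:
P(X = 13) = 0.065454

(c) Cumulative probability using CDF:
P(X ≤ 18) = F(18) = 0.864397

(d) Range probability:
P(13 ≤ X ≤ 18) = P(X ≤ 18) - P(X ≤ 12)
                   = F(18) - F(12)
                   = 0.864397 - 0.054600
                   = 0.809797

This means approximately 81.0% of outcomes fall in the interval [13, 18].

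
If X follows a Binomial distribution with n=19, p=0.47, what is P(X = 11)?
0.116333

We have X ~ Binomial(n=19, p=0.47).

For a Binomial distribution, the PMF gives us the probability of each outcome.

Using the PMF formula:
P(X = 11) = 0.116333

Rounded to 4 decimal places: 0.1163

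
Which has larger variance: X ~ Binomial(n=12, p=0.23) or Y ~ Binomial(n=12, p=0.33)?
Y has larger variance (2.6532 > 2.1252)

Compute the variance for each distribution:

X ~ Binomial(n=12, p=0.23):
Var(X) = 2.1252

Y ~ Binomial(n=12, p=0.33):
Var(Y) = 2.6532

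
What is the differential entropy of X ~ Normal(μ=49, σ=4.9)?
3.0082 nats

We have X ~ Normal(μ=49, σ=4.9).

The differential entropy measures the uncertainty or information content of the distribution.

For a Normal distribution with μ=49, σ=4.9:
h(X) = 3.0082 nats

(In bits, this would be 4.3399 bits.)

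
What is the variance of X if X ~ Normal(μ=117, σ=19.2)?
368.6400

We have X ~ Normal(μ=117, σ=19.2).

For a Normal distribution with μ=117, σ=19.2:
Var(X) = 368.6400

The variance measures the spread of the distribution around the mean.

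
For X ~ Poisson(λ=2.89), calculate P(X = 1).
0.160615

We have X ~ Poisson(λ=2.89).

For a Poisson distribution, the PMF gives us the probability of each outcome.

Using the PMF formula:
P(X = 1) = 0.160615

Rounded to 4 decimal places: 0.1606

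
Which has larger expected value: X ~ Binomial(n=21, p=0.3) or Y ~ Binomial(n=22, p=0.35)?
Y has larger mean (7.7000 > 6.3000)

Compute the expected value for each distribution:

X ~ Binomial(n=21, p=0.3):
E[X] = 6.3000

Y ~ Binomial(n=22, p=0.35):
E[Y] = 7.7000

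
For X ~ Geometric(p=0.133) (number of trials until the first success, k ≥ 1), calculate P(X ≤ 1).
0.133000

We have X ~ Geometric(p=0.133) (number of trials until the first success, k ≥ 1).

The CDF gives us P(X ≤ k).

Using the CDF:
P(X ≤ 1) = 0.133000

This means there's approximately a 13.3% chance that X is at most 1.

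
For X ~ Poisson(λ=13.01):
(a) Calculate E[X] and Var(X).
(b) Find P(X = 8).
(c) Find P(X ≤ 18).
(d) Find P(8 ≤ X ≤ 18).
(a) E[X] = 13.0100, Var(X) = 13.0100
(b) P(X = 8) = 0.045554
(c) P(X ≤ 18) = 0.929769
(d) P(8 ≤ X ≤ 18) = 0.876022

We have X ~ Poisson(λ=13.01).

(a) Moments:
E[X] = 13.0100
Var(X) = 13.0100
σ = √Var(X) = 3.6069

(b) Point probability using PMF:
P(X = 8) = 0.045554

(c) Cumulative probability using CDF:
P(X ≤ 18) = F(18) = 0.929769

(d) Range probability:
P(8 ≤ X ≤ 18) = P(X ≤ 18) - P(X ≤ 7)
                   = F(18) - F(7)
                   = 0.929769 - 0.053747
                   = 0.876022

This means approximately 87.6% of outcomes fall in the interval [8, 18].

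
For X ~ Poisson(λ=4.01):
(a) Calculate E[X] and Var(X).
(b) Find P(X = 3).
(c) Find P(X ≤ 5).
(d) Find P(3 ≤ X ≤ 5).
(a) E[X] = 4.0100, Var(X) = 4.0100
(b) P(X = 3) = 0.194877
(c) P(X ≤ 5) = 0.783566
(d) P(3 ≤ X ≤ 5) = 0.546924

We have X ~ Poisson(λ=4.01).

(a) Moments:
E[X] = 4.0100
Var(X) = 4.0100
σ = √Var(X) = 2.0025

(b) Point probability using PMF:
P(X = 3) = 0.194877

(c) Cumulative probability using CDF:
P(X ≤ 5) = F(5) = 0.783566

(d) Range probability:
P(3 ≤ X ≤ 5) = P(X ≤ 5) - P(X ≤ 2)
                   = F(5) - F(2)
                   = 0.783566 - 0.236642
                   = 0.546924

This means approximately 54.7% of outcomes fall in the interval [3, 5].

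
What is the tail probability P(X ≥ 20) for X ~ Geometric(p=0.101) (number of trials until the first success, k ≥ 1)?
0.132262

We have X ~ Geometric(p=0.101) (number of trials until the first success, k ≥ 1).

For discrete distributions, P(X ≥ 20) = 1 - P(X ≤ 19).

P(X ≤ 19) = 0.867738
P(X ≥ 20) = 1 - 0.867738 = 0.132262

So there's approximately a 13.2% chance that X is at least 20.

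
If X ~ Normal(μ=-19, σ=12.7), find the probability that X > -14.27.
0.354782

We have X ~ Normal(μ=-19, σ=12.7).

P(X > -14.27) = 1 - P(X ≤ -14.27)
                = 1 - F(-14.27)
                = 1 - 0.645218
                = 0.354782

So there's approximately a 35.5% chance that X exceeds -14.27.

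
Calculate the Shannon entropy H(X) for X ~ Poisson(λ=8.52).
2.4797 nats

We have X ~ Poisson(λ=8.52).

The Shannon entropy measures the uncertainty or information content of the distribution.

For a Poisson distribution with λ=8.52:
H(X) = 2.4797 nats

(In bits, this would be 3.5774 bits.)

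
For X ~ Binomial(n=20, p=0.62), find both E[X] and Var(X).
E[X] = 12.4000, Var(X) = 4.7120

We have X ~ Binomial(n=20, p=0.62).

For a Binomial distribution with n=20, p=0.62:

Expected value:
E[X] = 12.4000

Variance:
Var(X) = 4.7120

Standard deviation:
σ = √Var(X) = 2.1707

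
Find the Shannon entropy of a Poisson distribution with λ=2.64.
1.8610 nats

We have X ~ Poisson(λ=2.64).

The Shannon entropy measures the uncertainty or information content of the distribution.

For a Poisson distribution with λ=2.64:
H(X) = 1.8610 nats

(In bits, this would be 2.6849 bits.)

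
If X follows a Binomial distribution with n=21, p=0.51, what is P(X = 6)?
0.021522

We have X ~ Binomial(n=21, p=0.51).

For a Binomial distribution, the PMF gives us the probability of each outcome.

Using the PMF formula:
P(X = 6) = 0.021522

Rounded to 4 decimal places: 0.0215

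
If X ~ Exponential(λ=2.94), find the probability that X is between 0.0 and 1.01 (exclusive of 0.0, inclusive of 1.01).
0.948666

We have X ~ Exponential(λ=2.94).

To find P(0.0 < X ≤ 1.01), we use:
P(0.0 < X ≤ 1.01) = P(X ≤ 1.01) - P(X ≤ 0.0)
                 = F(1.01) - F(0.0)
                 = 0.948666 - 0.000000
                 = 0.948666

So there's approximately a 94.9% chance that X falls in this range.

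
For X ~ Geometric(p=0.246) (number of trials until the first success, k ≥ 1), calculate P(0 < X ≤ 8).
0.895535

We have X ~ Geometric(p=0.246) (number of trials until the first success, k ≥ 1).

To find P(0 < X ≤ 8), we use:
P(0 < X ≤ 8) = P(X ≤ 8) - P(X ≤ 0)
                 = F(8) - F(0)
                 = 0.895535 - 0.000000
                 = 0.895535

So there's approximately a 89.6% chance that X falls in this range.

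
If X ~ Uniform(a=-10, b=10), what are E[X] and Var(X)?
E[X] = 0.0000, Var(X) = 33.3333

We have X ~ Uniform(a=-10, b=10).

For a Uniform distribution with a=-10, b=10:

Expected value:
E[X] = 0.0000

Variance:
Var(X) = 33.3333

Standard deviation:
σ = √Var(X) = 5.7735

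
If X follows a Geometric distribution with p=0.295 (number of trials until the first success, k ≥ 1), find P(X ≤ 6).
0.877218

We have X ~ Geometric(p=0.295) (number of trials until the first success, k ≥ 1).

The CDF gives us P(X ≤ k).

Using the CDF:
P(X ≤ 6) = 0.877218

This means there's approximately a 87.7% chance that X is at most 6.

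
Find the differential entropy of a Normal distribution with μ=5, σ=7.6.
3.4471 nats

We have X ~ Normal(μ=5, σ=7.6).

The differential entropy measures the uncertainty or information content of the distribution.

For a Normal distribution with μ=5, σ=7.6:
h(X) = 3.4471 nats

(In bits, this would be 4.9731 bits.)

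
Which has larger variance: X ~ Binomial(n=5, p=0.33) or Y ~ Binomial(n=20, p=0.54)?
Y has larger variance (4.9680 > 1.1055)

Compute the variance for each distribution:

X ~ Binomial(n=5, p=0.33):
Var(X) = 1.1055

Y ~ Binomial(n=20, p=0.54):
Var(Y) = 4.9680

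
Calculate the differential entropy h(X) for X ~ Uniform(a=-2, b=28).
3.4012 nats

We have X ~ Uniform(a=-2, b=28).

The differential entropy measures the uncertainty or information content of the distribution.

For a Uniform distribution with a=-2, b=28:
h(X) = 3.4012 nats

(In bits, this would be 4.9069 bits.)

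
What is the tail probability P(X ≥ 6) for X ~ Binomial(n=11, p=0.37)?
0.184670

We have X ~ Binomial(n=11, p=0.37).

For discrete distributions, P(X ≥ 6) = 1 - P(X ≤ 5).

P(X ≤ 5) = 0.815330
P(X ≥ 6) = 1 - 0.815330 = 0.184670

So there's approximately a 18.5% chance that X is at least 6.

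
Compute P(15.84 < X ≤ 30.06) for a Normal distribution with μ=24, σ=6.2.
0.741754

We have X ~ Normal(μ=24, σ=6.2).

To find P(15.84 < X ≤ 30.06), we use:
P(15.84 < X ≤ 30.06) = P(X ≤ 30.06) - P(X ≤ 15.84)
                 = F(30.06) - F(15.84)
                 = 0.835819 - 0.094065
                 = 0.741754

So there's approximately a 74.2% chance that X falls in this range.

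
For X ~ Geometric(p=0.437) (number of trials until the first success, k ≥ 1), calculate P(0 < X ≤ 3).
0.821546

We have X ~ Geometric(p=0.437) (number of trials until the first success, k ≥ 1).

To find P(0 < X ≤ 3), we use:
P(0 < X ≤ 3) = P(X ≤ 3) - P(X ≤ 0)
                 = F(3) - F(0)
                 = 0.821546 - 0.000000
                 = 0.821546

So there's approximately a 82.2% chance that X falls in this range.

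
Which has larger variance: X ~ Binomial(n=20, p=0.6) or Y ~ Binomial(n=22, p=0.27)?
X has larger variance (4.8000 > 4.3362)

Compute the variance for each distribution:

X ~ Binomial(n=20, p=0.6):
Var(X) = 4.8000

Y ~ Binomial(n=22, p=0.27):
Var(Y) = 4.3362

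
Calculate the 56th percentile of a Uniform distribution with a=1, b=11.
6.6000

We have X ~ Uniform(a=1, b=11).

We want to find x such that P(X ≤ x) = 0.56.

This is the 56th percentile, which means 56% of values fall below this point.

Using the inverse CDF (quantile function):
x = F⁻¹(0.56) = 6.6000

Verification: P(X ≤ 6.6000) = 0.56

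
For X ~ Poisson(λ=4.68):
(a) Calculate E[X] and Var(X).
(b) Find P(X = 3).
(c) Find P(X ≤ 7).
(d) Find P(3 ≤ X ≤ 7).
(a) E[X] = 4.6800, Var(X) = 4.6800
(b) P(X = 3) = 0.158521
(c) P(X ≤ 7) = 0.897851
(d) P(3 ≤ X ≤ 7) = 0.743530

We have X ~ Poisson(λ=4.68).

(a) Moments:
E[X] = 4.6800
Var(X) = 4.6800
σ = √Var(X) = 2.1633

(b) Point probability using PMF:
P(X = 3) = 0.158521

(c) Cumulative probability using CDF:
P(X ≤ 7) = F(7) = 0.897851

(d) Range probability:
P(3 ≤ X ≤ 7) = P(X ≤ 7) - P(X ≤ 2)
                   = F(7) - F(2)
                   = 0.897851 - 0.154321
                   = 0.743530

This means approximately 74.4% of outcomes fall in the interval [3, 7].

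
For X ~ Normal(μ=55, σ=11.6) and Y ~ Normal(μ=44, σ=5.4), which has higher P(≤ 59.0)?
Y has higher probability (P(Y ≤ 59.0) = 0.9973 > P(X ≤ 59.0) = 0.6349)

Compute P(≤ 59.0) for each distribution:

X ~ Normal(μ=55, σ=11.6):
P(X ≤ 59.0) = 0.6349

Y ~ Normal(μ=44, σ=5.4):
P(Y ≤ 59.0) = 0.9973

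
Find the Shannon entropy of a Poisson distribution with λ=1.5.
1.5394 nats

We have X ~ Poisson(λ=1.5).

The Shannon entropy measures the uncertainty or information content of the distribution.

For a Poisson distribution with λ=1.5:
H(X) = 1.5394 nats

(In bits, this would be 2.2209 bits.)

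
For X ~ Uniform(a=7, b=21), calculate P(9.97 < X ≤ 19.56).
0.685000

We have X ~ Uniform(a=7, b=21).

To find P(9.97 < X ≤ 19.56), we use:
P(9.97 < X ≤ 19.56) = P(X ≤ 19.56) - P(X ≤ 9.97)
                 = F(19.56) - F(9.97)
                 = 0.897143 - 0.212143
                 = 0.685000

So there's approximately a 68.5% chance that X falls in this range.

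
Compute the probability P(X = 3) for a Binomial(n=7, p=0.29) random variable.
0.216918

We have X ~ Binomial(n=7, p=0.29).

For a Binomial distribution, the PMF gives us the probability of each outcome.

Using the PMF formula:
P(X = 3) = 0.216918

Rounded to 4 decimal places: 0.2169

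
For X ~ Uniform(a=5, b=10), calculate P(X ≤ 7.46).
0.492000

We have X ~ Uniform(a=5, b=10).

The CDF gives us P(X ≤ k).

Using the CDF:
P(X ≤ 7.46) = 0.492000

This means there's approximately a 49.2% chance that X is at most 7.46.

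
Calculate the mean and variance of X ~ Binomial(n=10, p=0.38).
E[X] = 3.8000, Var(X) = 2.3560

We have X ~ Binomial(n=10, p=0.38).

For a Binomial distribution with n=10, p=0.38:

Expected value:
E[X] = 3.8000

Variance:
Var(X) = 2.3560

Standard deviation:
σ = √Var(X) = 1.5349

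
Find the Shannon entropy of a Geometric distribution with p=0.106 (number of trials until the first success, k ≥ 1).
3.1893 nats

We have X ~ Geometric(p=0.106) (number of trials until the first success, k ≥ 1).

The Shannon entropy measures the uncertainty or information content of the distribution.

For a Geometric distribution with p=0.106 (number of trials until the first success, k ≥ 1):
H(X) = 3.1893 nats

(In bits, this would be 4.6012 bits.)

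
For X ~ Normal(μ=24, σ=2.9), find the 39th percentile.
23.1900

We have X ~ Normal(μ=24, σ=2.9).

We want to find x such that P(X ≤ x) = 0.39.

This is the 39th percentile, which means 39% of values fall below this point.

Using the inverse CDF (quantile function):
x = F⁻¹(0.39) = 23.1900

Verification: P(X ≤ 23.1900) = 0.39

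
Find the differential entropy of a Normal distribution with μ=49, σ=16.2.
4.2039 nats

We have X ~ Normal(μ=49, σ=16.2).

The differential entropy measures the uncertainty or information content of the distribution.

For a Normal distribution with μ=49, σ=16.2:
h(X) = 4.2039 nats

(In bits, this would be 6.0650 bits.)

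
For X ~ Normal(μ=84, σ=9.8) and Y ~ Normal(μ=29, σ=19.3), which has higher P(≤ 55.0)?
Y has higher probability (P(Y ≤ 55.0) = 0.9110 > P(X ≤ 55.0) = 0.0015)

Compute P(≤ 55.0) for each distribution:

X ~ Normal(μ=84, σ=9.8):
P(X ≤ 55.0) = 0.0015

Y ~ Normal(μ=29, σ=19.3):
P(Y ≤ 55.0) = 0.9110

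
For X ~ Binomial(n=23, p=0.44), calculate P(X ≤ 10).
0.566459

We have X ~ Binomial(n=23, p=0.44).

The CDF gives us P(X ≤ k).

Using the CDF:
P(X ≤ 10) = 0.566459

This means there's approximately a 56.6% chance that X is at most 10.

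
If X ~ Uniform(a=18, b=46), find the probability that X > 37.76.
0.294286

We have X ~ Uniform(a=18, b=46).

P(X > 37.76) = 1 - P(X ≤ 37.76)
                = 1 - F(37.76)
                = 1 - 0.705714
                = 0.294286

So there's approximately a 29.4% chance that X exceeds 37.76.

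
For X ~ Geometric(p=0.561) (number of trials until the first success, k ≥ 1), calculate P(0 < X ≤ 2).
0.807279

We have X ~ Geometric(p=0.561) (number of trials until the first success, k ≥ 1).

To find P(0 < X ≤ 2), we use:
P(0 < X ≤ 2) = P(X ≤ 2) - P(X ≤ 0)
                 = F(2) - F(0)
                 = 0.807279 - 0.000000
                 = 0.807279

So there's approximately a 80.7% chance that X falls in this range.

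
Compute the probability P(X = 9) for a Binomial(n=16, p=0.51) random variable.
0.181105

We have X ~ Binomial(n=16, p=0.51).

For a Binomial distribution, the PMF gives us the probability of each outcome.

Using the PMF formula:
P(X = 9) = 0.181105

Rounded to 4 decimal places: 0.1811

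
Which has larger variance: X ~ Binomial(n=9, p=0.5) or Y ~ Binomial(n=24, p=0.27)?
Y has larger variance (4.7304 > 2.2500)

Compute the variance for each distribution:

X ~ Binomial(n=9, p=0.5):
Var(X) = 2.2500

Y ~ Binomial(n=24, p=0.27):
Var(Y) = 4.7304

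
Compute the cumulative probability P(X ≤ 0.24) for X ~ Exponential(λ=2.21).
0.411630

We have X ~ Exponential(λ=2.21).

The CDF gives us P(X ≤ k).

Using the CDF:
P(X ≤ 0.24) = 0.411630

This means there's approximately a 41.2% chance that X is at most 0.24.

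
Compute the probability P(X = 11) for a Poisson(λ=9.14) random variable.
0.099954

We have X ~ Poisson(λ=9.14).

For a Poisson distribution, the PMF gives us the probability of each outcome.

Using the PMF formula:
P(X = 11) = 0.099954

Rounded to 4 decimal places: 0.1000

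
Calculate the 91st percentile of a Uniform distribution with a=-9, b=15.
12.8400

We have X ~ Uniform(a=-9, b=15).

We want to find x such that P(X ≤ x) = 0.91.

This is the 91st percentile, which means 91% of values fall below this point.

Using the inverse CDF (quantile function):
x = F⁻¹(0.91) = 12.8400

Verification: P(X ≤ 12.8400) = 0.91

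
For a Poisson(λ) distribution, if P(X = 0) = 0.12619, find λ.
λ = 2.0700

For a Poisson(λ) distribution, the PMF at 0 is:
P(X = 0) = λ^0 e^(-λ) / 0! = e^(-λ)

Given P(X = 0) = 0.12619:
e^(-λ) = 0.12619
-λ = ln(0.12619)
λ = -ln(0.12619) = 2.0700

Verification: e^(-2.0700) = 0.12619 ✓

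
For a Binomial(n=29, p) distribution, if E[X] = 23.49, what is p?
p = 0.81

For a Binomial(n, p) distribution:
E[X] = n × p

Given n = 29 and E[X] = 23.49:
23.49 = 29 × p
p = 23.49 / 29 = 0.81

Verification: Binomial(29, 0.81) has E[X] = 23.49 ✓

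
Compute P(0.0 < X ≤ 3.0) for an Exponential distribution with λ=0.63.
0.848928

We have X ~ Exponential(λ=0.63).

To find P(0.0 < X ≤ 3.0), we use:
P(0.0 < X ≤ 3.0) = P(X ≤ 3.0) - P(X ≤ 0.0)
                 = F(3.0) - F(0.0)
                 = 0.848928 - 0.000000
                 = 0.848928

So there's approximately a 84.9% chance that X falls in this range.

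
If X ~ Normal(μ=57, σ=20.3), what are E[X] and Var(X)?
E[X] = 57.0000, Var(X) = 412.0900

We have X ~ Normal(μ=57, σ=20.3).

For a Normal distribution with μ=57, σ=20.3:

Expected value:
E[X] = 57.0000

Variance:
Var(X) = 412.0900

Standard deviation:
σ = √Var(X) = 20.3000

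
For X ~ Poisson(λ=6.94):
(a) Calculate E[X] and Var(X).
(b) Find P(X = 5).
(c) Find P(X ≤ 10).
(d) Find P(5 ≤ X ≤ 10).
(a) E[X] = 6.9400, Var(X) = 6.9400
(b) P(X = 5) = 0.129901
(c) P(X ≤ 10) = 0.905683
(d) P(5 ≤ X ≤ 10) = 0.727148

We have X ~ Poisson(λ=6.94).

(a) Moments:
E[X] = 6.9400
Var(X) = 6.9400
σ = √Var(X) = 2.6344

(b) Point probability using PMF:
P(X = 5) = 0.129901

(c) Cumulative probability using CDF:
P(X ≤ 10) = F(10) = 0.905683

(d) Range probability:
P(5 ≤ X ≤ 10) = P(X ≤ 10) - P(X ≤ 4)
                   = F(10) - F(4)
                   = 0.905683 - 0.178536
                   = 0.727148

This means approximately 72.7% of outcomes fall in the interval [5, 10].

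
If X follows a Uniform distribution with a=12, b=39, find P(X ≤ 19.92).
0.293333

We have X ~ Uniform(a=12, b=39).

The CDF gives us P(X ≤ k).

Using the CDF:
P(X ≤ 19.92) = 0.293333

This means there's approximately a 29.3% chance that X is at most 19.92.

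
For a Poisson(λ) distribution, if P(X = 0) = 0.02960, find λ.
λ = 3.5200

For a Poisson(λ) distribution, the PMF at 0 is:
P(X = 0) = λ^0 e^(-λ) / 0! = e^(-λ)

Given P(X = 0) = 0.02960:
e^(-λ) = 0.02960
-λ = ln(0.02960)
λ = -ln(0.02960) = 3.5200

Verification: e^(-3.5200) = 0.02960 ✓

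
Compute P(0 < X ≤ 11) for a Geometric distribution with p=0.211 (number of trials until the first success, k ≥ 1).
0.926236

We have X ~ Geometric(p=0.211) (number of trials until the first success, k ≥ 1).

To find P(0 < X ≤ 11), we use:
P(0 < X ≤ 11) = P(X ≤ 11) - P(X ≤ 0)
                 = F(11) - F(0)
                 = 0.926236 - 0.000000
                 = 0.926236

So there's approximately a 92.6% chance that X falls in this range.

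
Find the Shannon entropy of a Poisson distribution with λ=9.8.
2.5511 nats

We have X ~ Poisson(λ=9.8).

The Shannon entropy measures the uncertainty or information content of the distribution.

For a Poisson distribution with λ=9.8:
H(X) = 2.5511 nats

(In bits, this would be 3.6805 bits.)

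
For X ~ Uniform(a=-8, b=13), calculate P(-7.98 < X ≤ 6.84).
0.705714

We have X ~ Uniform(a=-8, b=13).

To find P(-7.98 < X ≤ 6.84), we use:
P(-7.98 < X ≤ 6.84) = P(X ≤ 6.84) - P(X ≤ -7.98)
                 = F(6.84) - F(-7.98)
                 = 0.706667 - 0.000952
                 = 0.705714

So there's approximately a 70.6% chance that X falls in this range.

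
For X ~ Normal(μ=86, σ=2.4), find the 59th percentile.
86.5461

We have X ~ Normal(μ=86, σ=2.4).

We want to find x such that P(X ≤ x) = 0.59.

This is the 59th percentile, which means 59% of values fall below this point.

Using the inverse CDF (quantile function):
x = F⁻¹(0.59) = 86.5461

Verification: P(X ≤ 86.5461) = 0.59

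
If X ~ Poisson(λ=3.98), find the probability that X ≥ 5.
0.367256

We have X ~ Poisson(λ=3.98).

For discrete distributions, P(X ≥ 5) = 1 - P(X ≤ 4).

P(X ≤ 4) = 0.632744
P(X ≥ 5) = 1 - 0.632744 = 0.367256

So there's approximately a 36.7% chance that X is at least 5.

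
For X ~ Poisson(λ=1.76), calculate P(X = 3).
0.156325

We have X ~ Poisson(λ=1.76).

For a Poisson distribution, the PMF gives us the probability of each outcome.

Using the PMF formula:
P(X = 3) = 0.156325

Rounded to 4 decimal places: 0.1563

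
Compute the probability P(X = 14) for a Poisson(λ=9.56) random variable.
0.043067

We have X ~ Poisson(λ=9.56).

For a Poisson distribution, the PMF gives us the probability of each outcome.

Using the PMF formula:
P(X = 14) = 0.043067

Rounded to 4 decimal places: 0.0431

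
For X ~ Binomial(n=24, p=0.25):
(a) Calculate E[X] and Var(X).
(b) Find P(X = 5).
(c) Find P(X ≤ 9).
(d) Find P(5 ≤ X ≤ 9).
(a) E[X] = 6.0000, Var(X) = 4.5000
(b) P(X = 5) = 0.175507
(c) P(X ≤ 9) = 0.945335
(d) P(5 ≤ X ≤ 9) = 0.698687

We have X ~ Binomial(n=24, p=0.25).

(a) Moments:
E[X] = 6.0000
Var(X) = 4.5000
σ = √Var(X) = 2.1213

(b) Point probability using PMF:
P(X = 5) = 0.175507

(c) Cumulative probability using CDF:
P(X ≤ 9) = F(9) = 0.945335

(d) Range probability:
P(5 ≤ X ≤ 9) = P(X ≤ 9) - P(X ≤ 4)
                   = F(9) - F(4)
                   = 0.945335 - 0.246648
                   = 0.698687

This means approximately 69.9% of outcomes fall in the interval [5, 9].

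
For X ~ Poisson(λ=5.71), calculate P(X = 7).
0.130077

We have X ~ Poisson(λ=5.71).

For a Poisson distribution, the PMF gives us the probability of each outcome.

Using the PMF formula:
P(X = 7) = 0.130077

Rounded to 4 decimal places: 0.1301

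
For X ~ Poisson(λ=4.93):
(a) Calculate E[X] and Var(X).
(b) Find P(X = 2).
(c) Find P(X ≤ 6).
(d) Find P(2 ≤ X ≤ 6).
(a) E[X] = 4.9300, Var(X) = 4.9300
(b) P(X = 2) = 0.087820
(c) P(X ≤ 6) = 0.772346
(d) P(2 ≤ X ≤ 6) = 0.729493

We have X ~ Poisson(λ=4.93).

(a) Moments:
E[X] = 4.9300
Var(X) = 4.9300
σ = √Var(X) = 2.2204

(b) Point probability using PMF:
P(X = 2) = 0.087820

(c) Cumulative probability using CDF:
P(X ≤ 6) = F(6) = 0.772346

(d) Range probability:
P(2 ≤ X ≤ 6) = P(X ≤ 6) - P(X ≤ 1)
                   = F(6) - F(1)
                   = 0.772346 - 0.042853
                   = 0.729493

This means approximately 72.9% of outcomes fall in the interval [2, 6].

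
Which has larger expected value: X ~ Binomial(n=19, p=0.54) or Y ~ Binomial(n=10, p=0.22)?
X has larger mean (10.2600 > 2.2000)

Compute the expected value for each distribution:

X ~ Binomial(n=19, p=0.54):
E[X] = 10.2600

Y ~ Binomial(n=10, p=0.22):
E[Y] = 2.2000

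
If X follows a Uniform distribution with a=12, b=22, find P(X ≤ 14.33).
0.233000

We have X ~ Uniform(a=12, b=22).

The CDF gives us P(X ≤ k).

Using the CDF:
P(X ≤ 14.33) = 0.233000

This means there's approximately a 23.3% chance that X is at most 14.33.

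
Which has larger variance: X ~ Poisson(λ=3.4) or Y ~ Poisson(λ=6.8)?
Y has larger variance (6.8000 > 3.4000)

Compute the variance for each distribution:

X ~ Poisson(λ=3.4):
Var(X) = 3.4000

Y ~ Poisson(λ=6.8):
Var(Y) = 6.8000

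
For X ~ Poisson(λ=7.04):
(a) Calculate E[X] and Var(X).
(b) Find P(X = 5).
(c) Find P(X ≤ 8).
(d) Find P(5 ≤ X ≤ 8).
(a) E[X] = 7.0400, Var(X) = 7.0400
(b) P(X = 5) = 0.126255
(c) P(X ≤ 8) = 0.723861
(d) P(5 ≤ X ≤ 8) = 0.554488

We have X ~ Poisson(λ=7.04).

(a) Moments:
E[X] = 7.0400
Var(X) = 7.0400
σ = √Var(X) = 2.6533

(b) Point probability using PMF:
P(X = 5) = 0.126255

(c) Cumulative probability using CDF:
P(X ≤ 8) = F(8) = 0.723861

(d) Range probability:
P(5 ≤ X ≤ 8) = P(X ≤ 8) - P(X ≤ 4)
                   = F(8) - F(4)
                   = 0.723861 - 0.169374
                   = 0.554488

This means approximately 55.4% of outcomes fall in the interval [5, 8].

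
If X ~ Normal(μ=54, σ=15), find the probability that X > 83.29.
0.025430

We have X ~ Normal(μ=54, σ=15).

P(X > 83.29) = 1 - P(X ≤ 83.29)
                = 1 - F(83.29)
                = 1 - 0.974570
                = 0.025430

So there's approximately a 2.5% chance that X exceeds 83.29.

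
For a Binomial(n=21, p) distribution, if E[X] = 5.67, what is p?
p = 0.27

For a Binomial(n, p) distribution:
E[X] = n × p

Given n = 21 and E[X] = 5.67:
5.67 = 21 × p
p = 5.67 / 21 = 0.27

Verification: Binomial(21, 0.27) has E[X] = 5.67 ✓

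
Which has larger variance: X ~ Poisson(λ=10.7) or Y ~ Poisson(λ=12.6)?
Y has larger variance (12.6000 > 10.7000)

Compute the variance for each distribution:

X ~ Poisson(λ=10.7):
Var(X) = 10.7000

Y ~ Poisson(λ=12.6):
Var(Y) = 12.6000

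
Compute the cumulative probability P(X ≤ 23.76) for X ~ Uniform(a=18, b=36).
0.320000

We have X ~ Uniform(a=18, b=36).

The CDF gives us P(X ≤ k).

Using the CDF:
P(X ≤ 23.76) = 0.320000

This means there's approximately a 32.0% chance that X is at most 23.76.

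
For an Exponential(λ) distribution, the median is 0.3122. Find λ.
λ = 2.2202

For X ~ Exponential(λ), the CDF is F(x) = 1 - e^(-λx).
The median m satisfies F(m) = 0.5:
1 - e^(-λm) = 0.5
e^(-λm) = 0.5
λm = ln(2)
m = ln(2) / λ

Given m = 0.3122:
λ = ln(2) / 0.3122 = 0.693147 / 0.3122 = 2.2202

Verification: ln(2) / 2.2202 = 0.3122 ✓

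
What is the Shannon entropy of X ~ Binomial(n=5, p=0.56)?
1.5146 nats

We have X ~ Binomial(n=5, p=0.56).

The Shannon entropy measures the uncertainty or information content of the distribution.

For a Binomial distribution with n=5, p=0.56:
H(X) = 1.5146 nats

(In bits, this would be 2.1850 bits.)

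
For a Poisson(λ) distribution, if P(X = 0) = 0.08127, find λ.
λ = 2.5100

For a Poisson(λ) distribution, the PMF at 0 is:
P(X = 0) = λ^0 e^(-λ) / 0! = e^(-λ)

Given P(X = 0) = 0.08127:
e^(-λ) = 0.08127
-λ = ln(0.08127)
λ = -ln(0.08127) = 2.5100

Verification: e^(-2.5100) = 0.08127 ✓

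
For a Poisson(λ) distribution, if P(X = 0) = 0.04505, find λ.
λ = 3.1000

For a Poisson(λ) distribution, the PMF at 0 is:
P(X = 0) = λ^0 e^(-λ) / 0! = e^(-λ)

Given P(X = 0) = 0.04505:
e^(-λ) = 0.04505
-λ = ln(0.04505)
λ = -ln(0.04505) = 3.1000

Verification: e^(-3.1000) = 0.04505 ✓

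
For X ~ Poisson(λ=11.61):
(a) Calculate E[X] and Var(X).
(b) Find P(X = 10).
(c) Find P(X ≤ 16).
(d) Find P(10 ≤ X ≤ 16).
(a) E[X] = 11.6100, Var(X) = 11.6100
(b) P(X = 10) = 0.111276
(c) P(X ≤ 16) = 0.918510
(d) P(10 ≤ X ≤ 16) = 0.640388

We have X ~ Poisson(λ=11.61).

(a) Moments:
E[X] = 11.6100
Var(X) = 11.6100
σ = √Var(X) = 3.4073

(b) Point probability using PMF:
P(X = 10) = 0.111276

(c) Cumulative probability using CDF:
P(X ≤ 16) = F(16) = 0.918510

(d) Range probability:
P(10 ≤ X ≤ 16) = P(X ≤ 16) - P(X ≤ 9)
                   = F(16) - F(9)
                   = 0.918510 - 0.278122
                   = 0.640388

This means approximately 64.0% of outcomes fall in the interval [10, 16].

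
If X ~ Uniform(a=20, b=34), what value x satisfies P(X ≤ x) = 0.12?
21.6800

We have X ~ Uniform(a=20, b=34).

We want to find x such that P(X ≤ x) = 0.12.

This is the 12th percentile, which means 12% of values fall below this point.

Using the inverse CDF (quantile function):
x = F⁻¹(0.12) = 21.6800

Verification: P(X ≤ 21.6800) = 0.12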